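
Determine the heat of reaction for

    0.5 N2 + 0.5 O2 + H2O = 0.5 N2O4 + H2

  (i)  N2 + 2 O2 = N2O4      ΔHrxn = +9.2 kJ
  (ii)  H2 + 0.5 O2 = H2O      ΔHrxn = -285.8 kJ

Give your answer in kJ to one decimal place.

ΔHrxn = 290.4 kJ

(i) × 1/2: (1/2)·(+9.2) = +4.6 kJ
(ii) reversed: +285.8 kJ
By Hess's law, ΔHrxn = (1/2)·(+9.2) + (-1)·(-285.8) = 290.4 kJ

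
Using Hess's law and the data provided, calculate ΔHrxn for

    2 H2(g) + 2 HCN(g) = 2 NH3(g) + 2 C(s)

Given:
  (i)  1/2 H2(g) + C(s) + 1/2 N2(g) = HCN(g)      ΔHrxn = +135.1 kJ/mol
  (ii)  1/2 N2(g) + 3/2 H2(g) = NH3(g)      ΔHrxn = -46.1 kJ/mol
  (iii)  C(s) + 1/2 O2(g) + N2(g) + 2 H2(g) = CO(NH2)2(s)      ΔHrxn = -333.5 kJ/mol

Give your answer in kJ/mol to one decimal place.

ΔHrxn = -362.4 kJ/mol

(i) reversed and × 2: (-2)·(+135.1) = -270.2 kJ/mol
(ii) × 2: (2)·(-46.1) = -92.2 kJ/mol
(iii): not needed.
Combining the equations, ΔHrxn = (-2)·(+135.1) + (2)·(-46.1) = -362.4 kJ/mol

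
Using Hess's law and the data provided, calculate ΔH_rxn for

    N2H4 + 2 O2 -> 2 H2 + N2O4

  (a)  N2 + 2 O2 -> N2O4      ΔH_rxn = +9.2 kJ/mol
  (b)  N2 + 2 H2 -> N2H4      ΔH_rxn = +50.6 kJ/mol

(a) as written: +9.2 kJ/mol
(b) reversed: -50.6 kJ/mol
ΔH_rxn = (1)·(+9.2) + (-1)·(+50.6) = -41.4 kJ/mol

ΔH_rxn = -41.4 kJ/mol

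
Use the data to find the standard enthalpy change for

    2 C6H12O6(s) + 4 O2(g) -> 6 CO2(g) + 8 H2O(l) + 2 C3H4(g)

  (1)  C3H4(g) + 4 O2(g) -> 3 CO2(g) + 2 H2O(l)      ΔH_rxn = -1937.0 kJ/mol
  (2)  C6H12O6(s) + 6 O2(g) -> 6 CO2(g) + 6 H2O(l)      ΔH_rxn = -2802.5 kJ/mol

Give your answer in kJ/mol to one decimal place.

ΔH_rxn = -1731.0 kJ/mol

(1) reversed and × 2: (-2)·(-1937.0) = +3874.0 kJ/mol
(2) × 2: (2)·(-2802.5) = -5605.0 kJ/mol
ΔH_rxn = (-2)·(-1937.0) + (2)·(-2802.5) = -1731.0 kJ/mol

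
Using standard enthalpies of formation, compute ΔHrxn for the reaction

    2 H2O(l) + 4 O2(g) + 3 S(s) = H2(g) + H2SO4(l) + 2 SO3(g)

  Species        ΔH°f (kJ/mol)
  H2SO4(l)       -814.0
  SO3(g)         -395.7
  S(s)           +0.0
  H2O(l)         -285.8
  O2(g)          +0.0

Products: 1·(+0.0) + 1·(-814.0) + 2·(-395.7) = -1605.4
Reactants: 2·(-285.8) + 4·(+0.0) + 3·(+0.0) = -571.6
ΔHrxn = (-1605.4) − (-571.6) = -1033.8 kJ/mol

ΔHrxn = -1033.8 kJ/mol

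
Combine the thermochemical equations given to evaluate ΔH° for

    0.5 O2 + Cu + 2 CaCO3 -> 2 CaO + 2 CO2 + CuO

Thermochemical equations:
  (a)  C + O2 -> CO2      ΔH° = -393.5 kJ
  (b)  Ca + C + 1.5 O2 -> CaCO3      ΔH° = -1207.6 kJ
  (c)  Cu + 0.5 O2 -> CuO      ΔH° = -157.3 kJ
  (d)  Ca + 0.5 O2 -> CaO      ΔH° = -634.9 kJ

ΔH° = 201.1 kJ

(a) × 2 (scale by 2 for the 2 CO2): (2)·(-393.5) = -787.0 kJ
(b) reversed and × 2 (CaCO3 must end up as a reactant; scale by 2 for the 2 CaCO3): (-2)·(-1207.6) = +2415.2 kJ
(c) as written (CuO already on the product side): -157.3 kJ
(d) × 2 (scale by 2 for the 2 CaO): (2)·(-634.9) = -1269.8 kJ
ΔH° = (-787.0) + (+2415.2) + (-157.3) + (-1269.8) = 201.1 kJ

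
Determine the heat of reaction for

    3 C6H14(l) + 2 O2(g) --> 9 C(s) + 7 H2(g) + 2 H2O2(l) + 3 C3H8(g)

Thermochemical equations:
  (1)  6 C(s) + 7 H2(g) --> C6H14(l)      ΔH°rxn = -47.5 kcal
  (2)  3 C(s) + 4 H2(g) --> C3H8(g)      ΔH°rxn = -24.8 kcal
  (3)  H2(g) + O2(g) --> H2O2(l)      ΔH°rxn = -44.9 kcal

ΔH°rxn = -21.7 kcal

(1) reversed and × 3: (-3)·(-47.5) = +142.5 kcal
(2) × 3: (3)·(-24.8) = -74.4 kcal
(3) × 2: (2)·(-44.9) = -89.8 kcal
Since enthalpy is a state function, ΔH°rxn = (+142.5) + (-74.4) + (-89.8) = -21.7 kcal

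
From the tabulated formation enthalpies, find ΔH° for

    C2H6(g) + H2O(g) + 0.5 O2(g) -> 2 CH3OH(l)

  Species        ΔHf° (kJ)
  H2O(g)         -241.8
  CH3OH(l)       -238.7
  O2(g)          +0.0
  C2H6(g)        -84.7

Products: 2·(-238.7) = -477.4
Reactants: 1·(-84.7) + 1·(-241.8) + 1/2·(+0.0) = -326.5
ΔH° = (-477.4) − (-326.5) = -150.9 kJ

ΔH° = -150.9 kJ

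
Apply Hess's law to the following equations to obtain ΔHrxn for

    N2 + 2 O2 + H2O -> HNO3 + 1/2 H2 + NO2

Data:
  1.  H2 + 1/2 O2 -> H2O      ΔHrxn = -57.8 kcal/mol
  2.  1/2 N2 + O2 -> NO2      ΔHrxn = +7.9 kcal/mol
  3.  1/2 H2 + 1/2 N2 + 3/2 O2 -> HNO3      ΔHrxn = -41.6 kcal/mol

eq. 1 reversed (H2O must end up as a reactant): +57.8 kcal/mol
eq. 2 as written (NO2 already on the product side): +7.9 kcal/mol
eq. 3 as written (HNO3 already on the product side): -41.6 kcal/mol
By Hess's law, ΔHrxn = (-1)·(-57.8) + (1)·(+7.9) + (1)·(-41.6) = 24.1 kcal/mol

ΔHrxn = 24.1 kcal/mol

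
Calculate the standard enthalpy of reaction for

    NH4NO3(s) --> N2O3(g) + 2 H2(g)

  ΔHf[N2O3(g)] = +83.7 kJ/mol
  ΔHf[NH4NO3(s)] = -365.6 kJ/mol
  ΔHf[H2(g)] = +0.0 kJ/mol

ΔH°rxn = 449.3 kJ/mol

Products: 1·(+83.7) + 2·(+0.0) = +83.7
Reactants: 1·(-365.6) = -365.6
ΔH°rxn = (+83.7) − (-365.6) = 449.3 kJ/mol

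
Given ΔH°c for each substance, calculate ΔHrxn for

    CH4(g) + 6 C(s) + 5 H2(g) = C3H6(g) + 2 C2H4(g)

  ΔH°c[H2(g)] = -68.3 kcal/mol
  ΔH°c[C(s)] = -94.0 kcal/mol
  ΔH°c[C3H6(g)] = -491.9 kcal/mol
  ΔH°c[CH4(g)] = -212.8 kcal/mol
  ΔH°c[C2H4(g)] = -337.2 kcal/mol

Using ΔH = Σ nΔHc°(reactants) − Σ nΔHc°(products):
= [1·(-212.8) + 6·(-94.0) + 5·(-68.3)] − [1·(-491.9) + 2·(-337.2)]
= 48.0 kcal/mol

ΔHrxn = 48.0 kcal/mol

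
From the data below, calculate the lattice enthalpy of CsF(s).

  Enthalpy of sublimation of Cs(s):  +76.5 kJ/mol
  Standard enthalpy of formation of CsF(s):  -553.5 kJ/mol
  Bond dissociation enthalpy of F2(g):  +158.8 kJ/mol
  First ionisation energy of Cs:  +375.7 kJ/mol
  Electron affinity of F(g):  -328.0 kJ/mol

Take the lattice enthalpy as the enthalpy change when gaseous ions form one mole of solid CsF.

ΔHf° = 1·ΔHsub + 1·(ΣIE) + 1/2·D(F2) + 1·EA + U
-553.5 = 1·(+76.5) + 1·(+375.7) + 1/2·(+158.8) + 1·(-328.0) + U
U = -553.5 − (+203.6) = -757.1 kJ/mol

U = -757.1 kJ/mol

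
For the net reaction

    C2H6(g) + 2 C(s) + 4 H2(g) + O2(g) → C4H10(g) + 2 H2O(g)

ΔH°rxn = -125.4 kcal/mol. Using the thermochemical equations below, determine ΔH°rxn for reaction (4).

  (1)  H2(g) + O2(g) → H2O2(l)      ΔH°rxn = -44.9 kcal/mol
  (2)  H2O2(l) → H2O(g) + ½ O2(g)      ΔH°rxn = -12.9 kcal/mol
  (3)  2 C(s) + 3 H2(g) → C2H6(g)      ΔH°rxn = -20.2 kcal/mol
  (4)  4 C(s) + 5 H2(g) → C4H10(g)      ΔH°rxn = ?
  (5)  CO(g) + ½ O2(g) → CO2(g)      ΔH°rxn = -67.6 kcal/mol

(1) × 2: (2)·(-44.9) = -89.8 kcal/mol
(2) × 2: (2)·(-12.9) = -25.8 kcal/mol
(3) reversed: +20.2 kcal/mol
(4) as written: contributes x
(5): not needed.
-125.4 = (-89.8) + (-25.8) + (+20.2) + x
x = (-125.4 − (-95.4)) / (1) = -30.0 kcal/mol

ΔH°rxn = -30.0 kcal/mol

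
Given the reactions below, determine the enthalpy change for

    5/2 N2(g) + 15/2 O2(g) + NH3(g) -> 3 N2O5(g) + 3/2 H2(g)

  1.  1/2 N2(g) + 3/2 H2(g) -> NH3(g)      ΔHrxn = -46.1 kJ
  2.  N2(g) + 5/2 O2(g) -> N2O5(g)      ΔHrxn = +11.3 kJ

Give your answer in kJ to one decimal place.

ΔHrxn = 80.0 kJ

eq. 1 reversed (reverse to put NH3(g) on the reactant side): +46.1 kJ
eq. 2 × 3 (scale by 3 for the 3 N2O5(g)): (3)·(+11.3) = +33.9 kJ
Summing the manipulated equations, ΔHrxn = (-1)·(-46.1) + (3)·(+11.3) = 80.0 kJ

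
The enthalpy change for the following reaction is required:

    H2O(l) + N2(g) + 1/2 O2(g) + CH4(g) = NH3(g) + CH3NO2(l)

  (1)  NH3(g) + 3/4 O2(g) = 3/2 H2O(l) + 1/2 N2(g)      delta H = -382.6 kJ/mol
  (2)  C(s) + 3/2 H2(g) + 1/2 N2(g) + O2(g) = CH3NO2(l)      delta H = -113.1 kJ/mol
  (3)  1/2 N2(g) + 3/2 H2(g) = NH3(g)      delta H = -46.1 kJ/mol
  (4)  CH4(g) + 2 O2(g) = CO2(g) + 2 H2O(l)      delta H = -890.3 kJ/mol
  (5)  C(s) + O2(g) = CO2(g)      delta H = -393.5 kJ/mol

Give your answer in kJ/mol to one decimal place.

(1) reversed and × 2: (-2)·(-382.6) = +765.2 kJ/mol
(2) as written (CH3NO2(l) already on the product side): -113.1 kJ/mol
(3) reversed: +46.1 kJ/mol
(4) as written (CH4(g) already on the reactant side): -890.3 kJ/mol
(5) reversed: +393.5 kJ/mol
Combining the equations, delta H = (+765.2) + (-113.1) + (+46.1) + (-890.3) + (+393.5) = 201.4 kJ/mol

delta H = 201.4 kJ/mol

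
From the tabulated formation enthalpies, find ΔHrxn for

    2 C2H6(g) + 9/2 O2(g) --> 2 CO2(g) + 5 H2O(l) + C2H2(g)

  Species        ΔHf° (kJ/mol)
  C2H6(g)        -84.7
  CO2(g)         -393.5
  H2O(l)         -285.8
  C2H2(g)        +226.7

Products: 2·(-393.5) + 5·(-285.8) + 1·(+226.7) = -1989.3
Reactants: 2·(-84.7) + 9/2·(+0.0) = -169.4
ΔHrxn = (-1989.3) − (-169.4) = -1819.9 kJ/mol

ΔHrxn = -1819.9 kJ/mol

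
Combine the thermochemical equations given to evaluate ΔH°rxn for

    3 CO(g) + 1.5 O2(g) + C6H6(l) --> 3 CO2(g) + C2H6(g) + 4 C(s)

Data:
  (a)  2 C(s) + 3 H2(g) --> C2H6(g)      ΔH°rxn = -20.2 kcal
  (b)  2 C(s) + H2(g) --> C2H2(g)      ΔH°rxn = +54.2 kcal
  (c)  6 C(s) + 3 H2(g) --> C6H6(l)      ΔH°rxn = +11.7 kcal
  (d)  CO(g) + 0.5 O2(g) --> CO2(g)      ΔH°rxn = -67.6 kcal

(a) as written: -20.2 kcal
(b): not needed.
(c) reversed: -11.7 kcal
(d) × 3: (3)·(-67.6) = -202.8 kcal
Since enthalpy is a state function, ΔH°rxn = (1)·(-20.2) + (-1)·(+11.7) + (3)·(-67.6) = -234.7 kcal

ΔH°rxn = -234.7 kcal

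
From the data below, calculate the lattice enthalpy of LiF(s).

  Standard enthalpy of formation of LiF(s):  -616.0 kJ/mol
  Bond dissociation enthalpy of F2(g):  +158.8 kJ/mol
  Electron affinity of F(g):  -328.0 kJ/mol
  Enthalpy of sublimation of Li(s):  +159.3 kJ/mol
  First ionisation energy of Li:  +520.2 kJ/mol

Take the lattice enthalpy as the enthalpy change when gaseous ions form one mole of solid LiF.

ΔHf° = 1·ΔHsub + 1·(ΣIE) + 1/2·D(F2) + 1·EA + U
-616.0 = 1·(+159.3) + 1·(+520.2) + 1/2·(+158.8) + 1·(-328.0) + U
U = -616.0 − (+430.9) = -1046.9 kJ/mol

U = -1046.9 kJ/mol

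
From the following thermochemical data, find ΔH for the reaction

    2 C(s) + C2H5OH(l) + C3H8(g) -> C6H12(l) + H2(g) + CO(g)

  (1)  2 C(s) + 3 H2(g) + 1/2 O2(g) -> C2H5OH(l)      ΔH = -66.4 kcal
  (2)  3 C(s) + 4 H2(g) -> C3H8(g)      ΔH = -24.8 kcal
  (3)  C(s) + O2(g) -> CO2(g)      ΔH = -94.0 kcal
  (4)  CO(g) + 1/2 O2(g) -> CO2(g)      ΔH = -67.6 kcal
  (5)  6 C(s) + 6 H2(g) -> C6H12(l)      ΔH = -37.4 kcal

ΔH = 27.4 kcal

(1) reversed: +66.4 kcal
(2) reversed: +24.8 kcal
(3) as written: -94.0 kcal
(4) reversed: +67.6 kcal
(5) as written: -37.4 kcal
By Hess's law, ΔH = (-1)·(-66.4) + (-1)·(-24.8) + (1)·(-94.0) + (-1)·(-67.6) + (1)·(-37.4) = 27.4 kcal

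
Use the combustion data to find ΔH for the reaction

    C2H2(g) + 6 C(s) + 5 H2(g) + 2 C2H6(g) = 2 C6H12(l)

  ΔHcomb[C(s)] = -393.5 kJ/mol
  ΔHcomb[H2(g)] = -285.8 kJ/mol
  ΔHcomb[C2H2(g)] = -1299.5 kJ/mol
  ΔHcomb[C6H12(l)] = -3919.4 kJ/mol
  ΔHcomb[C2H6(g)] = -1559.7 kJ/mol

With combustion enthalpies, reactants minus products:
= [1·(-1299.5) + 6·(-393.5) + 5·(-285.8) + 2·(-1559.7)] − [2·(-3919.4)]
= -370.1 kJ/mol

ΔH = -370.1 kJ/mol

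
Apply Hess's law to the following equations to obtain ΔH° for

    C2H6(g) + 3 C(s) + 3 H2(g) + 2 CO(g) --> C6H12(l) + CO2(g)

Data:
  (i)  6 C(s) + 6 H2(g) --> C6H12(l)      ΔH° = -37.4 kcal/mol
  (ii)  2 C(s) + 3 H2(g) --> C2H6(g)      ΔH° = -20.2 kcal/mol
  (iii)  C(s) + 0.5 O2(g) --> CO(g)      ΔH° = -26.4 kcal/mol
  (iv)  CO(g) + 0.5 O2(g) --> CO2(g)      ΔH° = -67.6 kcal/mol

(i) as written: -37.4 kcal/mol
(ii) reversed: +20.2 kcal/mol
(iii) reversed: +26.4 kcal/mol
(iv) as written: -67.6 kcal/mol
Summing the manipulated equations, ΔH° = (1)·(-37.4) + (-1)·(-20.2) + (-1)·(-26.4) + (1)·(-67.6) = -58.4 kcal/mol

ΔH° = -58.4 kcal/mol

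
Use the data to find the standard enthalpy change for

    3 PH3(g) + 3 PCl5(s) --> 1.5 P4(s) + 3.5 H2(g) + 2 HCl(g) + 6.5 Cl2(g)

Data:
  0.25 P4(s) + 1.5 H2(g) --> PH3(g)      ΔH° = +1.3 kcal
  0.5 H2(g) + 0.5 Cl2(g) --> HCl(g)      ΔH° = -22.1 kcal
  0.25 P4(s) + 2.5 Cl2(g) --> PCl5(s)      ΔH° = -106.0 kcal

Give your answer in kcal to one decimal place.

equation 1 reversed and × 3: (-3)·(+1.3) = -3.9 kcal
equation 2 × 2: (2)·(-22.1) = -44.2 kcal
equation 3 reversed and × 3: (-3)·(-106.0) = +318.0 kcal
Combining the equations, ΔH° = (-3.9) + (-44.2) + (+318.0) = 269.9 kcal

ΔH° = 269.9 kcal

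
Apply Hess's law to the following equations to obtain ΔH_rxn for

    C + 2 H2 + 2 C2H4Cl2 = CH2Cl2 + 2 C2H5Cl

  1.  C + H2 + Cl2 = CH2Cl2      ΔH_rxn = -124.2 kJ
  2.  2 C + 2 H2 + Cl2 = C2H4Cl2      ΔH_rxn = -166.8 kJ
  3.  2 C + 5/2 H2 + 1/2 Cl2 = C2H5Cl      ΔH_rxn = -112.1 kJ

eq. 1 as written (CH2Cl2 already on the product side): -124.2 kJ
eq. 2 reversed and × 2 (reverse to put C2H4Cl2 on the reactant side; ×2 to match 2 C2H4Cl2 in the target): (-2)·(-166.8) = +333.6 kJ
eq. 3 × 2 (×2 to match 2 C2H5Cl in the target): (2)·(-112.1) = -224.2 kJ
Since enthalpy is a state function, ΔH_rxn = (-124.2) + (+333.6) + (-224.2) = -14.8 kJ

ΔH_rxn = -14.8 kJ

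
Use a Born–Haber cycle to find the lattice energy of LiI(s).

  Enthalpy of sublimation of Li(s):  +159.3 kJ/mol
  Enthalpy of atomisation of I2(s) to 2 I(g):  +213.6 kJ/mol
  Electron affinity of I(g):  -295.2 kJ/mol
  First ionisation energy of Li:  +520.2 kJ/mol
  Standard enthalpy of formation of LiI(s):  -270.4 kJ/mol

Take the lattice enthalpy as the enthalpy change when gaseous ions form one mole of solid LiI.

U = -761.5 kJ/mol

ΔHf° = 1·ΔHsub + 1·(ΣIE) + 1/2·D(I2) + 1·EA + U
-270.4 = 1·(+159.3) + 1·(+520.2) + 1/2·(+213.6) + 1·(-295.2) + U
U = -270.4 − (+491.1) = -761.5 kJ/mol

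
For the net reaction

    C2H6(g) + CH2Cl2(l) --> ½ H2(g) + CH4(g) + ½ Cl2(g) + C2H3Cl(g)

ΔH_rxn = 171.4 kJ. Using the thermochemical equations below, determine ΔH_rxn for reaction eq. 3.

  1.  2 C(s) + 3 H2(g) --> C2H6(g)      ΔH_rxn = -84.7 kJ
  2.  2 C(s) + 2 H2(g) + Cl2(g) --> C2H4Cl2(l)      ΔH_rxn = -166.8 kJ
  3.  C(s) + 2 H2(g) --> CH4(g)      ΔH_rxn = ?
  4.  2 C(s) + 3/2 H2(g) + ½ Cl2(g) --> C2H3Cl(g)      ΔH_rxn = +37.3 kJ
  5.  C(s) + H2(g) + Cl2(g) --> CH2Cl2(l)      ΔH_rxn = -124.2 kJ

eq. 1 reversed (reverse to put C2H6(g) on the reactant side): +84.7 kJ
eq. 2: not needed (C2H4Cl2(l) appears nowhere else).
eq. 3 as written (CH4(g) already on the product side): contributes x
eq. 4 as written (C2H3Cl(g) already on the product side): +37.3 kJ
eq. 5 reversed (CH2Cl2(l) must end up as a reactant): +124.2 kJ
+171.4 = (+84.7) + (+37.3) + (+124.2) + x
x = (+171.4 − (+246.2)) / (1) = -74.8 kJ

ΔH_rxn = -74.8 kJ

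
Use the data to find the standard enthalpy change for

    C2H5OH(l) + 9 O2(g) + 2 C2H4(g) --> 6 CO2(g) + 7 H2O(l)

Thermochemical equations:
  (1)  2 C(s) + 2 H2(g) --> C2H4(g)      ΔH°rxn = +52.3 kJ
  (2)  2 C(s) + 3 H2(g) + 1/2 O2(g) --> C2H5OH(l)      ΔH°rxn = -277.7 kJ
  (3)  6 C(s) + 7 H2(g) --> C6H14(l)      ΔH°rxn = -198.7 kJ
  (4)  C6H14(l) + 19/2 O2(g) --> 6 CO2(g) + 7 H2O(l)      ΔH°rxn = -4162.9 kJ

ΔH°rxn = -4188.5 kJ

(1) reversed and × 2 (reverse to put C2H4(g) on the reactant side; scale by 2 for the 2 C2H4(g)): (-2)·(+52.3) = -104.6 kJ
(2) reversed (C2H5OH(l) must end up as a reactant): +277.7 kJ
(3) as written: -198.7 kJ
(4) as written (CO2(g) already on the product side): -4162.9 kJ
By Hess's law, ΔH°rxn = (-2)·(+52.3) + (-1)·(-277.7) + (1)·(-198.7) + (1)·(-4162.9) = -4188.5 kJ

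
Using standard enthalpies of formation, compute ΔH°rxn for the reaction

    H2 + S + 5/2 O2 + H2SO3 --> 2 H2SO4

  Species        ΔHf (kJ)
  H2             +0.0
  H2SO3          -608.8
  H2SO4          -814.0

ΔH°rxn = -1019.2 kJ

Products: 2·(-814.0) = -1628.0
Reactants: 1·(+0.0) + 1·(+0.0) + 5/2·(+0.0) + 1·(-608.8) = -608.8
ΔH°rxn = (-1628.0) − (-608.8) = -1019.2 kJ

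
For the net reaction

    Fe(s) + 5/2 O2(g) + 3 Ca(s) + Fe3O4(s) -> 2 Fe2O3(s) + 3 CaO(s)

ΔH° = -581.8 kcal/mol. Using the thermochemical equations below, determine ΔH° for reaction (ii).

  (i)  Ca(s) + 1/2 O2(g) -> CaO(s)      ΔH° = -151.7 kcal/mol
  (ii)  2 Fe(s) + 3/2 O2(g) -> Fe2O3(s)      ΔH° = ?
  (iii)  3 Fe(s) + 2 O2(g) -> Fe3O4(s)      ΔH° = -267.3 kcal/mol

(i) × 3: (3)·(-151.7) = -455.1 kcal/mol
(ii) × 2: contributes 2·x
(iii) reversed: +267.3 kcal/mol
-581.8 = (-455.1) + (+267.3) + 2·x
x = (-581.8 − (-187.8)) / (2) = -197.0 kcal/mol

ΔH° = -197.0 kcal/mol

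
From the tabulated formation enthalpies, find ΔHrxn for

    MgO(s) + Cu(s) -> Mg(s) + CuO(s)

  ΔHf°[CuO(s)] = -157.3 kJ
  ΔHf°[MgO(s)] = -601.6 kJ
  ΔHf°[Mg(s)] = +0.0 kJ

ΔH°rxn = Σ nΔHf°(products) − Σ nΔHf°(reactants).
Products: 1·(+0.0) + 1·(-157.3) = -157.3
Reactants: 1·(-601.6) + 1·(+0.0) = -601.6
ΔHrxn = (-157.3) − (-601.6) = 444.3 kJ

ΔHrxn = 444.3 kJ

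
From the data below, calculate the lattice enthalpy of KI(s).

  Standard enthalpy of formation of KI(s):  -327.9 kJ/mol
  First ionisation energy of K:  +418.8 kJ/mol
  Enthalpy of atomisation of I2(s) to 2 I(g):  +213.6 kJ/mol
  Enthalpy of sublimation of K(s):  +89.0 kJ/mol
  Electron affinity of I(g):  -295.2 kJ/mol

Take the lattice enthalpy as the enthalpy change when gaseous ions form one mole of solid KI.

U = -647.3 kJ/mol

ΔHf° = 1·ΔHsub + 1·(ΣIE) + 1/2·D(I2) + 1·EA + U
-327.9 = 1·(+89.0) + 1·(+418.8) + 1/2·(+213.6) + 1·(-295.2) + U
U = -327.9 − (+319.4) = -647.3 kJ/mol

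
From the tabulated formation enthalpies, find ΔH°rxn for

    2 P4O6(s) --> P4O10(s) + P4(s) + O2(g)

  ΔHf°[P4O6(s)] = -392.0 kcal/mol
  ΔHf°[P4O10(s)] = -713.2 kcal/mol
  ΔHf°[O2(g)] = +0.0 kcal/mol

Products: 1·(-713.2) + 1·(+0.0) + 1·(+0.0) = -713.2
Reactants: 2·(-392.0) = -784.0
ΔH°rxn = (-713.2) − (-784.0) = 70.8 kcal/mol

ΔH°rxn = 70.8 kcal/mol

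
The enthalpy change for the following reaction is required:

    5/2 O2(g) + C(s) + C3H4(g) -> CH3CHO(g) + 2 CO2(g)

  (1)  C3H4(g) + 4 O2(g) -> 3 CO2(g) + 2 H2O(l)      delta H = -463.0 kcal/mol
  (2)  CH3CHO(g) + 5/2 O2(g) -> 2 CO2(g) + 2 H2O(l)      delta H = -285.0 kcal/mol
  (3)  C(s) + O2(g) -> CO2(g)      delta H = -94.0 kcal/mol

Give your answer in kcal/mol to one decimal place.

(1) as written (C3H4(g) already on the reactant side): -463.0 kcal/mol
(2) reversed (reverse to put CH3CHO(g) on the product side): +285.0 kcal/mol
(3) as written (C(s) already on the reactant side): -94.0 kcal/mol
Combining the equations, delta H = (1)·(-463.0) + (-1)·(-285.0) + (1)·(-94.0) = -272.0 kcal/mol

delta H = -272.0 kcal/mol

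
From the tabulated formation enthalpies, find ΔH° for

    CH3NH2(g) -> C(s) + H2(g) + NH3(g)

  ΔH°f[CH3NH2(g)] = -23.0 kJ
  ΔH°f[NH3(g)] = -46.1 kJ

ΔH°rxn = Σ nΔHf°(products) − Σ nΔHf°(reactants).
Products: 1·(+0.0) + 1·(+0.0) + 1·(-46.1) = -46.1
Reactants: 1·(-23.0) = -23.0
ΔH° = (-46.1) − (-23.0) = -23.1 kJ

ΔH° = -23.1 kJ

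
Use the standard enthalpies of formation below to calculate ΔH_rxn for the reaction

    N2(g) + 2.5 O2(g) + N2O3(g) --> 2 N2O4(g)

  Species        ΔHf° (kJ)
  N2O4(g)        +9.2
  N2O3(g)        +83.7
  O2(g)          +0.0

Products: 2·(+9.2) = +18.4
Reactants: 1·(+0.0) + 5/2·(+0.0) + 1·(+83.7) = +83.7
ΔH_rxn = (+18.4) − (+83.7) = -65.3 kJ

ΔH_rxn = -65.3 kJ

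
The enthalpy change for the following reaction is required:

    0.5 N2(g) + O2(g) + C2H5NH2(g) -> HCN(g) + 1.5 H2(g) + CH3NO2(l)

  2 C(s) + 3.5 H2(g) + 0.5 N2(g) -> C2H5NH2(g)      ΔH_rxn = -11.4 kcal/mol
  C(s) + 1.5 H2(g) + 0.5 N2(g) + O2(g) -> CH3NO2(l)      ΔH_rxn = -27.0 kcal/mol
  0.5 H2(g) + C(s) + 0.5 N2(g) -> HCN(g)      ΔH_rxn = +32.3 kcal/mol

equation 1 reversed: +11.4 kcal/mol
equation 2 as written: -27.0 kcal/mol
equation 3 as written: +32.3 kcal/mol
ΔH_rxn = (-1)·(-11.4) + (1)·(-27.0) + (1)·(+32.3) = 16.7 kcal/mol

ΔH_rxn = 16.7 kcal/mol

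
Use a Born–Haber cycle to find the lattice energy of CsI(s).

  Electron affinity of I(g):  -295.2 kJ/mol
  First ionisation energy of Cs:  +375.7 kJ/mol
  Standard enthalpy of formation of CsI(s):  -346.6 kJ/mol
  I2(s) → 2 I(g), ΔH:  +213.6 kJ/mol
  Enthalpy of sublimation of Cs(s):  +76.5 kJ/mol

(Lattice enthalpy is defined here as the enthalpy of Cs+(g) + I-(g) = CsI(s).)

ΔHf° = 1·ΔHsub + 1·(ΣIE) + 1/2·D(I2) + 1·EA + U
-346.6 = 1·(+76.5) + 1·(+375.7) + 1/2·(+213.6) + 1·(-295.2) + U
U = -346.6 − (+263.8) = -610.4 kJ/mol

U = -610.4 kJ/mol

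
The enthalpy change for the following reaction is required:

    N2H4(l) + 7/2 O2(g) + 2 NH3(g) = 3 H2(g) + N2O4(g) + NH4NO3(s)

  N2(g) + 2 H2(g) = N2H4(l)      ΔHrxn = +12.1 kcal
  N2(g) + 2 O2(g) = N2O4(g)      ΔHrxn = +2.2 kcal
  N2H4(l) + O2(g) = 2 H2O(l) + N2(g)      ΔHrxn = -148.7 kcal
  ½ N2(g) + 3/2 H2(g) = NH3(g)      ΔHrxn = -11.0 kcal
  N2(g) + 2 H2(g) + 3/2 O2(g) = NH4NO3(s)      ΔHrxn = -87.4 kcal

ΔHrxn = -75.3 kcal

equation 1 reversed: -12.1 kcal
equation 2 as written (N2O4(g) already on the product side): +2.2 kcal
equation 3: not needed (H2O(l) appears nowhere else).
equation 4 reversed and × 2 (reverse to put NH3(g) on the reactant side; scale by 2 for the 2 NH3(g)): (-2)·(-11.0) = +22.0 kcal
equation 5 as written (NH4NO3(s) already on the product side): -87.4 kcal
Summing the manipulated equations, ΔHrxn = (-1)·(+12.1) + (1)·(+2.2) + (-2)·(-11.0) + (1)·(-87.4) = -75.3 kcal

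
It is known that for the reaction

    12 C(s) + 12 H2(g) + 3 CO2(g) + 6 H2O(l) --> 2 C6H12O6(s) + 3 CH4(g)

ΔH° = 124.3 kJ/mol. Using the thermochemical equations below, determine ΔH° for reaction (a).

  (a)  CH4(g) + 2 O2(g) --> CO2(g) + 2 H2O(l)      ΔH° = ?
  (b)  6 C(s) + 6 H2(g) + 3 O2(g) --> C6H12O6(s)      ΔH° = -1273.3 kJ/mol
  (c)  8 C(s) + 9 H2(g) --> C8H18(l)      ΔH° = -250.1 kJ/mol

(a) reversed and × 3: contributes −3·x
(b) × 2: (2)·(-1273.3) = -2546.6 kJ/mol
(c): not needed.
+124.3 = (-2546.6) − 3·x
x = (+124.3 − (-2546.6)) / (-3) = -890.3 kJ/mol

ΔH° = -890.3 kJ/mol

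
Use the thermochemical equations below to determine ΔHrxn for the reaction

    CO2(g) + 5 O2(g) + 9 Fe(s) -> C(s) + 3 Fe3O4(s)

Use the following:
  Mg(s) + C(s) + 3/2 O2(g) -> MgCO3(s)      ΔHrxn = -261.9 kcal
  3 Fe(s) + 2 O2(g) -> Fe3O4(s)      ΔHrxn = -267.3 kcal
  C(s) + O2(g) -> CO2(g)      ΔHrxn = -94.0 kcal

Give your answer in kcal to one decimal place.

equation 1: not needed (Mg(s) appears nowhere else).
equation 2 × 3 (×3 to match 3 Fe3O4(s) in the target): (3)·(-267.3) = -801.9 kcal
equation 3 reversed (reverse to put CO2(g) on the reactant side): +94.0 kcal
ΔHrxn = (-801.9) + (+94.0) = -707.9 kcal

ΔHrxn = -707.9 kcal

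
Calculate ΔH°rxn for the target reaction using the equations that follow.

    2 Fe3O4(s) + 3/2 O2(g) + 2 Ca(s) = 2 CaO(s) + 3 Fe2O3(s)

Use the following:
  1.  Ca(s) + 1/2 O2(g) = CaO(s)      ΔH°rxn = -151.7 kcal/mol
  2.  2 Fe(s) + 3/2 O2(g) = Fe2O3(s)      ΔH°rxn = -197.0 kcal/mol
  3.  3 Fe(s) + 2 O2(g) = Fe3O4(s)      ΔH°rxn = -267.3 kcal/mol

ΔH°rxn = -359.8 kcal/mol

eq. 1 × 2: (2)·(-151.7) = -303.4 kcal/mol
eq. 2 × 3: (3)·(-197.0) = -591.0 kcal/mol
eq. 3 reversed and × 2: (-2)·(-267.3) = +534.6 kcal/mol
Combining the equations, ΔH°rxn = (-303.4) + (-591.0) + (+534.6) = -359.8 kcal/mol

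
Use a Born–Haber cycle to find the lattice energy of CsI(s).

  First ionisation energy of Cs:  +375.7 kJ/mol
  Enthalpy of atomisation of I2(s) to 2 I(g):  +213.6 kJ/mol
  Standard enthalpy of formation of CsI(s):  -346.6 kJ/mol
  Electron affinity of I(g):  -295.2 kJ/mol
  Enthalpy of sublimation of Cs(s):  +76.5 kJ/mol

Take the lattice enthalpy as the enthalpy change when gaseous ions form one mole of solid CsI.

ΔHf° = 1·ΔHsub + 1·(ΣIE) + 1/2·D(I2) + 1·EA + U
-346.6 = 1·(+76.5) + 1·(+375.7) + 1/2·(+213.6) + 1·(-295.2) + U
U = -346.6 − (+263.8) = -610.4 kJ/mol

U = -610.4 kJ/mol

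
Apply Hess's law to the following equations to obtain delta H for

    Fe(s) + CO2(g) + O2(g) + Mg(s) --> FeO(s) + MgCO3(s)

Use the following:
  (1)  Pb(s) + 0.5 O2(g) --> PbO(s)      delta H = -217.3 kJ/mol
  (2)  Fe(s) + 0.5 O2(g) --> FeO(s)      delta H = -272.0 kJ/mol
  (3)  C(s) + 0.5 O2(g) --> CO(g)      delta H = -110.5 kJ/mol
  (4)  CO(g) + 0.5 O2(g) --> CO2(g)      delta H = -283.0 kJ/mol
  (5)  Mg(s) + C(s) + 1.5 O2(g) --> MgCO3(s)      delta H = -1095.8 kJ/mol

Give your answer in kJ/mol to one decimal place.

delta H = -974.3 kJ/mol

(1): not needed (Pb(s) appears nowhere else).
(2) as written (FeO(s) already on the product side): -272.0 kJ/mol
(3) reversed: +110.5 kJ/mol
(4) reversed (CO2(g) must end up as a reactant): +283.0 kJ/mol
(5) as written (MgCO3(s) already on the product side): -1095.8 kJ/mol
Since enthalpy is a state function, delta H = (-272.0) + (+110.5) + (+283.0) + (-1095.8) = -974.3 kJ/mol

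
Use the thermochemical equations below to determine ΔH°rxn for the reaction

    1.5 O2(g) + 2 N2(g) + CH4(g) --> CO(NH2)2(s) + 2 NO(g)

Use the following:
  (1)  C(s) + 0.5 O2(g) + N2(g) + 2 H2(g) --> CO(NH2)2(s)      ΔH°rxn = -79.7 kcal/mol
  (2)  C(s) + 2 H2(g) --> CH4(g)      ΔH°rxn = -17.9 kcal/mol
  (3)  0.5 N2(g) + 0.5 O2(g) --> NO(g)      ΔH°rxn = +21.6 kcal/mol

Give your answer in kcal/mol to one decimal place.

ΔH°rxn = -18.6 kcal/mol

(1) as written (CO(NH2)2(s) already on the product side): -79.7 kcal/mol
(2) reversed (CH4(g) must end up as a reactant): +17.9 kcal/mol
(3) × 2 (scale by 2 for the 2 NO(g)): (2)·(+21.6) = +43.2 kcal/mol
ΔH°rxn = (1)·(-79.7) + (-1)·(-17.9) + (2)·(+21.6) = -18.6 kcal/mol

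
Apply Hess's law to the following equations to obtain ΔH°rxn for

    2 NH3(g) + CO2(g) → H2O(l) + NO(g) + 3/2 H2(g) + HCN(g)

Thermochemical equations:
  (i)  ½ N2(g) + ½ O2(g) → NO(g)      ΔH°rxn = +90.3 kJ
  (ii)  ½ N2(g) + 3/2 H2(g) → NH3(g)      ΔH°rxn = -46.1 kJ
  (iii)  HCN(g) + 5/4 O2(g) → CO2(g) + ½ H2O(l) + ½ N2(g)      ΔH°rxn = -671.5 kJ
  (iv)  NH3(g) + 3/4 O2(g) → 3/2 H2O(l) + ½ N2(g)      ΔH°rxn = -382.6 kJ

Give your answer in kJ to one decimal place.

(i) as written (NO(g) already on the product side): +90.3 kJ
(ii) reversed (H2(g) must end up as a product): +46.1 kJ
(iii) reversed (reverse to put HCN(g) on the product side): +671.5 kJ
(iv) as written: -382.6 kJ
Since enthalpy is a state function, ΔH°rxn = (1)·(+90.3) + (-1)·(-46.1) + (-1)·(-671.5) + (1)·(-382.6) = 425.3 kJ

ΔH°rxn = 425.3 kJ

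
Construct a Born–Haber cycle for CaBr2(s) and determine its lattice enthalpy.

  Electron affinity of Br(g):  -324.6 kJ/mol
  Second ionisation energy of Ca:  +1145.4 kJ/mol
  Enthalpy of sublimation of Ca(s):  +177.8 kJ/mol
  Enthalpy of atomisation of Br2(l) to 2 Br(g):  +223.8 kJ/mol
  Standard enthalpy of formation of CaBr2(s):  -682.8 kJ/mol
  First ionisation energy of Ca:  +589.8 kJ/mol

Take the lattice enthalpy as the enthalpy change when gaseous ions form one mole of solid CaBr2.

U = -2170.4 kJ/mol

ΔHf° = 1·ΔHsub + 1·(ΣIE) + 1·D(Br2) + 2·EA + U
-682.8 = 1·(+177.8) + 1·(+1735.2) + 1·(+223.8) + 2·(-324.6) + U
U = -682.8 − (+1487.6) = -2170.4 kJ/mol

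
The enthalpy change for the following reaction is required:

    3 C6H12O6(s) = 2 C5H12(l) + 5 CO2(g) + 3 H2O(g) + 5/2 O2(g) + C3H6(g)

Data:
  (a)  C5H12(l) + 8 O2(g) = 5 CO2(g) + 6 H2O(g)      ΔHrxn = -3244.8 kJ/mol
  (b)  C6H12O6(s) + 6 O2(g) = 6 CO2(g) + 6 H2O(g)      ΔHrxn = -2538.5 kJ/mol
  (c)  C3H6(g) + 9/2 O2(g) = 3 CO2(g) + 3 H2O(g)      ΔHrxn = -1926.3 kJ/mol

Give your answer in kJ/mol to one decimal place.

ΔHrxn = 800.4 kJ/mol

(a) reversed and × 2 (reverse to put C5H12(l) on the product side; ×2 to match 2 C5H12(l) in the target): (-2)·(-3244.8) = +6489.6 kJ/mol
(b) × 3 (scale by 3 for the 3 C6H12O6(s)): (3)·(-2538.5) = -7615.5 kJ/mol
(c) reversed (reverse to put C3H6(g) on the product side): +1926.3 kJ/mol
Combining the equations, ΔHrxn = (-2)·(-3244.8) + (3)·(-2538.5) + (-1)·(-1926.3) = 800.4 kJ/mol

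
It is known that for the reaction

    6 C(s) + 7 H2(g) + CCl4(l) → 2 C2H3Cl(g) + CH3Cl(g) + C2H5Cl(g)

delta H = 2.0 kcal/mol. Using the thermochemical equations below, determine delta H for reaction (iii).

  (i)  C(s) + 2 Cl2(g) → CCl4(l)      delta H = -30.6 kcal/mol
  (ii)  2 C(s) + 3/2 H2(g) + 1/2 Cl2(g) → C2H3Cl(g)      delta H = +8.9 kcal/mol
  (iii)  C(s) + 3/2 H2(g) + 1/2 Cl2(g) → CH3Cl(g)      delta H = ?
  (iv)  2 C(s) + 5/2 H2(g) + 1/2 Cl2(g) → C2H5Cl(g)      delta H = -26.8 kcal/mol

(i) reversed (CCl4(l) must end up as a reactant): +30.6 kcal/mol
(ii) × 2 (scale by 2 for the 2 C2H3Cl(g)): (2)·(+8.9) = +17.8 kcal/mol
(iii) as written (CH3Cl(g) already on the product side): contributes x
(iv) as written (C2H5Cl(g) already on the product side): -26.8 kcal/mol
+2.0 = (+30.6) + (+17.8) + (-26.8) + x
x = (+2.0 − (+21.6)) / (1) = -19.6 kcal/mol

delta H = -19.6 kcal/mol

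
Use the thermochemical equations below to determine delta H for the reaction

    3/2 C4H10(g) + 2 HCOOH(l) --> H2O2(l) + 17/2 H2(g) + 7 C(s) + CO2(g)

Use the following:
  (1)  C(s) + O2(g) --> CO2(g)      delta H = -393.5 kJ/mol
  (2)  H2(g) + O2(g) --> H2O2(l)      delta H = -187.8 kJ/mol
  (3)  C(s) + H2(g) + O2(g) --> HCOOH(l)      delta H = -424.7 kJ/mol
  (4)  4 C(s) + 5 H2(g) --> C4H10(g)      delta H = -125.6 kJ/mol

delta H = 456.5 kJ/mol

(1) as written (CO2(g) already on the product side): -393.5 kJ/mol
(2) as written (H2O2(l) already on the product side): -187.8 kJ/mol
(3) reversed and × 2 (HCOOH(l) must end up as a reactant; scale by 2 for the 2 HCOOH(l)): (-2)·(-424.7) = +849.4 kJ/mol
(4) reversed and × 3/2 (reverse to put C4H10(g) on the reactant side; ×3/2 to match 3/2 C4H10(g) in the target): (-3/2)·(-125.6) = +188.4 kJ/mol
delta H = (1)·(-393.5) + (1)·(-187.8) + (-2)·(-424.7) + (-3/2)·(-125.6) = 456.5 kJ/mol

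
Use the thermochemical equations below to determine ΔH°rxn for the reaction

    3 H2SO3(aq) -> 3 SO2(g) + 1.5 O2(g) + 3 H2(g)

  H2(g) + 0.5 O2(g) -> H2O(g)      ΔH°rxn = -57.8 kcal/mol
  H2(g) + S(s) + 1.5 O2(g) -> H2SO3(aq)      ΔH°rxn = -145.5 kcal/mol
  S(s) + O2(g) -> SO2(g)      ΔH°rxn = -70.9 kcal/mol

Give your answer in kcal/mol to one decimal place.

ΔH°rxn = 223.8 kcal/mol

equation 1: not needed (H2O(g) appears nowhere else).
equation 2 reversed and × 3 (H2SO3(aq) must end up as a reactant; scale by 3 for the 3 H2SO3(aq)): (-3)·(-145.5) = +436.5 kcal/mol
equation 3 × 3 (×3 to match 3 SO2(g) in the target): (3)·(-70.9) = -212.7 kcal/mol
ΔH°rxn = (-3)·(-145.5) + (3)·(-70.9) = 223.8 kcal/mol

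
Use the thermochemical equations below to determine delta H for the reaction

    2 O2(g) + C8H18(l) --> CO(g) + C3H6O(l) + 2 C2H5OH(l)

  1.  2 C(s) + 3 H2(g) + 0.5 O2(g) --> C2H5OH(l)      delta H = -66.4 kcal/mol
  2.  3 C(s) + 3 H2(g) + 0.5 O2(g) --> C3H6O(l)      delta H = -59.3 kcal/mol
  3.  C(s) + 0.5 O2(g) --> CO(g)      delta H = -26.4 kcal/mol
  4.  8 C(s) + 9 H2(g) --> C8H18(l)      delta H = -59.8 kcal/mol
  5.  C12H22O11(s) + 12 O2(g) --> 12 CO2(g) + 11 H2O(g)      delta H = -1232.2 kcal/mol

delta H = -158.7 kcal/mol

eq. 1 × 2: (2)·(-66.4) = -132.8 kcal/mol
eq. 2 as written: -59.3 kcal/mol
eq. 3 as written: -26.4 kcal/mol
eq. 4 reversed: +59.8 kcal/mol
eq. 5: not needed.
delta H = (2)·(-66.4) + (1)·(-59.3) + (1)·(-26.4) + (-1)·(-59.8) = -158.7 kcal/mol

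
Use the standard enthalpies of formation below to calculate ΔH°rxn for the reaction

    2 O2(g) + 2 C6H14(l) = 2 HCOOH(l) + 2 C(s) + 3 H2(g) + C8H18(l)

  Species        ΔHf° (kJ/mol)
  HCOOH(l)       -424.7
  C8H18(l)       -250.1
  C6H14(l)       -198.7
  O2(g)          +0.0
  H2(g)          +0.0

Products: 2·(-424.7) + 2·(+0.0) + 3·(+0.0) + 1·(-250.1) = -1099.5
Reactants: 2·(+0.0) + 2·(-198.7) = -397.4
ΔH°rxn = (-1099.5) − (-397.4) = -702.1 kJ/mol

ΔH°rxn = -702.1 kJ/mol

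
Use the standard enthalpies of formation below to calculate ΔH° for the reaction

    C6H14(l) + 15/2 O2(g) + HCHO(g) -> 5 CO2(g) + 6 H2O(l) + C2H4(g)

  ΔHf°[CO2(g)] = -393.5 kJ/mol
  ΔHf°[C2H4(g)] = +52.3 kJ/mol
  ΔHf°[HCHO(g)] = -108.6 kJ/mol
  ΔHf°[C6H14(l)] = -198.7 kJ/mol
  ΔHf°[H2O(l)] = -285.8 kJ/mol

ΔH°rxn = Σ nΔHf°(products) − Σ nΔHf°(reactants).
Products: 5·(-393.5) + 6·(-285.8) + 1·(+52.3) = -3630.0
Reactants: 1·(-198.7) + 15/2·(+0.0) + 1·(-108.6) = -307.3
ΔH° = (-3630.0) − (-307.3) = -3322.7 kJ/mol

ΔH° = -3322.7 kJ/mol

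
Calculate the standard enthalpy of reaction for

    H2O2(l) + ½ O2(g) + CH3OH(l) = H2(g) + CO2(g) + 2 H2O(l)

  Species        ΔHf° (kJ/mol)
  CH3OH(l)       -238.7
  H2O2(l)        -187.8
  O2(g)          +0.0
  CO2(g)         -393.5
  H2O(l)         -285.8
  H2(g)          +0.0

ΔH°rxn = Σ nΔHf°(products) − Σ nΔHf°(reactants).
Products: 1·(+0.0) + 1·(-393.5) + 2·(-285.8) = -965.1
Reactants: 1·(-187.8) + 1/2·(+0.0) + 1·(-238.7) = -426.5
ΔHrxn = (-965.1) − (-426.5) = -538.6 kJ/mol

ΔHrxn = -538.6 kJ/mol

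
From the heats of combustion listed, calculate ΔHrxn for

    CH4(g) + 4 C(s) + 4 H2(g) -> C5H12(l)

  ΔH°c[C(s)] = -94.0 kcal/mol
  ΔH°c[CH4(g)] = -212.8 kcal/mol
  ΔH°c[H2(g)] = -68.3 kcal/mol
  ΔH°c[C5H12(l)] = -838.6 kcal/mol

With combustion enthalpies, reactants minus products:
= [1·(-212.8) + 4·(-94.0) + 4·(-68.3)] − [1·(-838.6)]
= -23.4 kcal/mol

ΔHrxn = -23.4 kcal/mol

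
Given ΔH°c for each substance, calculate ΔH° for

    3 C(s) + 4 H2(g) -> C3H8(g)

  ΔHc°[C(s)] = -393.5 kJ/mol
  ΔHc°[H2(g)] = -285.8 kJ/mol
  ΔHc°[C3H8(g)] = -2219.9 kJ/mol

With combustion enthalpies, reactants minus products:
= [3·(-393.5) + 4·(-285.8)] − [1·(-2219.9)]
= -103.8 kJ/mol

ΔH° = -103.8 kJ/mol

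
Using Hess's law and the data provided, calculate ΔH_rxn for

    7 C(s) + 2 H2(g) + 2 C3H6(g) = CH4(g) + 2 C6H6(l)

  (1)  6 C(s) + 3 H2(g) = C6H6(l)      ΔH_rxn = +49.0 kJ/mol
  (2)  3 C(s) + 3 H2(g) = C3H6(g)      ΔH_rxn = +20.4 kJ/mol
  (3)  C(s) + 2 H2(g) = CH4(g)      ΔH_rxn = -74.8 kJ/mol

(1) × 2 (scale by 2 for the 2 C6H6(l)): (2)·(+49.0) = +98.0 kJ/mol
(2) reversed and × 2 (reverse to put C3H6(g) on the reactant side; ×2 to match 2 C3H6(g) in the target): (-2)·(+20.4) = -40.8 kJ/mol
(3) as written (CH4(g) already on the product side): -74.8 kJ/mol
Summing the manipulated equations, ΔH_rxn = (2)·(+49.0) + (-2)·(+20.4) + (1)·(-74.8) = -17.6 kJ/mol

ΔH_rxn = -17.6 kJ/mol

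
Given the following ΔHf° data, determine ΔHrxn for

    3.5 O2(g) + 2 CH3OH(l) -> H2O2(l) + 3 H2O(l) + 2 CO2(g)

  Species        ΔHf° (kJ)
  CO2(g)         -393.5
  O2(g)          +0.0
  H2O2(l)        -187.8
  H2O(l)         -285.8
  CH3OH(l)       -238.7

Products: 1·(-187.8) + 3·(-285.8) + 2·(-393.5) = -1832.2
Reactants: 7/2·(+0.0) + 2·(-238.7) = -477.4
ΔHrxn = (-1832.2) − (-477.4) = -1354.8 kJ

ΔHrxn = -1354.8 kJ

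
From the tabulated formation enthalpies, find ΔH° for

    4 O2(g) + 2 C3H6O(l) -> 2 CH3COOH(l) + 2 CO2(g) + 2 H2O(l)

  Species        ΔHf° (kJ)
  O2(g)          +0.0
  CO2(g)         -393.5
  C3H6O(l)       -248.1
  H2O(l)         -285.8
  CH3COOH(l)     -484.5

ΔH°rxn = Σ nΔHf°(products) − Σ nΔHf°(reactants).
Products: 2·(-484.5) + 2·(-393.5) + 2·(-285.8) = -2327.6
Reactants: 4·(+0.0) + 2·(-248.1) = -496.2
ΔH° = (-2327.6) − (-496.2) = -1831.4 kJ

ΔH° = -1831.4 kJ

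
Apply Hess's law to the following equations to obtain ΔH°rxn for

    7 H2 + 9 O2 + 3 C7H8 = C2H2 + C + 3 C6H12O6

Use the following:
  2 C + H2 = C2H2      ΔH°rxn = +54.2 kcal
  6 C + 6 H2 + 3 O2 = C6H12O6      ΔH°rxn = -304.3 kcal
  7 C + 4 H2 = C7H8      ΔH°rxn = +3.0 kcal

ΔH°rxn = -867.7 kcal

equation 1 as written (C2H2 already on the product side): +54.2 kcal
equation 2 × 3 (scale by 3 for the 3 C6H12O6): (3)·(-304.3) = -912.9 kcal
equation 3 reversed and × 3 (reverse to put C7H8 on the reactant side; scale by 3 for the 3 C7H8): (-3)·(+3.0) = -9.0 kcal
Combining the equations, ΔH°rxn = (+54.2) + (-912.9) + (-9.0) = -867.7 kcal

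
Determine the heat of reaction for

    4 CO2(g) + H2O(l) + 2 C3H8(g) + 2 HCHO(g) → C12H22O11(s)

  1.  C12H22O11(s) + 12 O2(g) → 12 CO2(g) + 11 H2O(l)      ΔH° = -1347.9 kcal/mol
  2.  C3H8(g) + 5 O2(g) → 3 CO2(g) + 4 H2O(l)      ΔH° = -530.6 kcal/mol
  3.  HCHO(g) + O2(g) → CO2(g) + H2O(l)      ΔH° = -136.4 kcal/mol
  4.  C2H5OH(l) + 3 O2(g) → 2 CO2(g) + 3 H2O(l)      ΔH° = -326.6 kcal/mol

eq. 1 reversed (reverse to put C12H22O11(s) on the product side): +1347.9 kcal/mol
eq. 2 × 2 (scale by 2 for the 2 C3H8(g)): (2)·(-530.6) = -1061.2 kcal/mol
eq. 3 × 2 (scale by 2 for the 2 HCHO(g)): (2)·(-136.4) = -272.8 kcal/mol
eq. 4: not needed (C2H5OH(l) appears nowhere else).
Since enthalpy is a state function, ΔH° = (+1347.9) + (-1061.2) + (-272.8) = 13.9 kcal/mol

ΔH° = 13.9 kcal/mol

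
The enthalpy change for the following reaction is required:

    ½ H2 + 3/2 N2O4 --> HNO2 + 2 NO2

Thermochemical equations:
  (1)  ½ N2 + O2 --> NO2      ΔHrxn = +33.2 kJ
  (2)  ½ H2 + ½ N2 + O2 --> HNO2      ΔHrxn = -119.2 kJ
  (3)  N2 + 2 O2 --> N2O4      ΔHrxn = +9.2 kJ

ΔHrxn = -66.6 kJ

(1) × 2 (scale by 2 for the 2 NO2): (2)·(+33.2) = +66.4 kJ
(2) as written (HNO2 already on the product side): -119.2 kJ
(3) reversed and × 3/2 (N2O4 must end up as a reactant; scale by 3/2 for the 3/2 N2O4): (-3/2)·(+9.2) = -13.8 kJ
ΔHrxn = (2)·(+33.2) + (1)·(-119.2) + (-3/2)·(+9.2) = -66.6 kJ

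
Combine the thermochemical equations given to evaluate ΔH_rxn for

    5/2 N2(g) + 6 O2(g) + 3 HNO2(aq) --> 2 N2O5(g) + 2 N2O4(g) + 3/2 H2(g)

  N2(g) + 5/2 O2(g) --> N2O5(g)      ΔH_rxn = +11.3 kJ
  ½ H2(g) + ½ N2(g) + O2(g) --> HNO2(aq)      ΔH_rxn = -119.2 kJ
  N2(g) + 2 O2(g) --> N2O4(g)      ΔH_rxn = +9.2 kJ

equation 1 × 2: (2)·(+11.3) = +22.6 kJ
equation 2 reversed and × 3: (-3)·(-119.2) = +357.6 kJ
equation 3 × 2: (2)·(+9.2) = +18.4 kJ
Combining the equations, ΔH_rxn = (2)·(+11.3) + (-3)·(-119.2) + (2)·(+9.2) = 398.6 kJ

ΔH_rxn = 398.6 kJ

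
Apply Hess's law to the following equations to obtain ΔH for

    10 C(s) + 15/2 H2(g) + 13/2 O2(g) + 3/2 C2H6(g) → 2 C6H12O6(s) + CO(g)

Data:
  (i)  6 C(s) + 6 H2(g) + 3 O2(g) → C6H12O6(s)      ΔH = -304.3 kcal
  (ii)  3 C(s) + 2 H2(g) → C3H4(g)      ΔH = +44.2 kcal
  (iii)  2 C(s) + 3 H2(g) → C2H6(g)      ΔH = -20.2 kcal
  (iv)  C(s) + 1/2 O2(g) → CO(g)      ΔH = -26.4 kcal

ΔH = -604.7 kcal

(i) × 2 (scale by 2 for the 2 C6H12O6(s)): (2)·(-304.3) = -608.6 kcal
(ii): not needed (C3H4(g) appears nowhere else).
(iii) reversed and × 3/2 (C2H6(g) must end up as a reactant; scale by 3/2 for the 3/2 C2H6(g)): (-3/2)·(-20.2) = +30.3 kcal
(iv) as written (CO(g) already on the product side): -26.4 kcal
ΔH = (2)·(-304.3) + (-3/2)·(-20.2) + (1)·(-26.4) = -604.7 kcal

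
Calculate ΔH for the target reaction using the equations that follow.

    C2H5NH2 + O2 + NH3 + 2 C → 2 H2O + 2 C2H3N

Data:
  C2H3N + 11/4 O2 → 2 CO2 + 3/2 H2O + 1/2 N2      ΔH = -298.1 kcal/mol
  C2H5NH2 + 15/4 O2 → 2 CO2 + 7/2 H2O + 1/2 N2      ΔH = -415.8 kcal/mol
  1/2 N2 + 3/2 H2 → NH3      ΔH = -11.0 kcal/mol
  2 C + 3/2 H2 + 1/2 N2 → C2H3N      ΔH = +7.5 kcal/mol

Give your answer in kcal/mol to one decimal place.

equation 1 reversed: +298.1 kcal/mol
equation 2 as written (C2H5NH2 already on the reactant side): -415.8 kcal/mol
equation 3 reversed (NH3 must end up as a reactant): +11.0 kcal/mol
equation 4 as written (C already on the reactant side): +7.5 kcal/mol
ΔH = (-1)·(-298.1) + (1)·(-415.8) + (-1)·(-11.0) + (1)·(+7.5) = -99.2 kcal/mol

ΔH = -99.2 kcal/mol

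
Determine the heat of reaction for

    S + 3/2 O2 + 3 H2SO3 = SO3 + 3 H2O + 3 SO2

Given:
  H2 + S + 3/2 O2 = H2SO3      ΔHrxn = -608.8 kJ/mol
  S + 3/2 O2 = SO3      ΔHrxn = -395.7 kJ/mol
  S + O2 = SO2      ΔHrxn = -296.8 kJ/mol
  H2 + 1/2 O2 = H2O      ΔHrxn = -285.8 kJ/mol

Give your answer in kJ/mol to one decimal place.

ΔHrxn = -317.1 kJ/mol

equation 1 reversed and × 3: (-3)·(-608.8) = +1826.4 kJ/mol
equation 2 as written: -395.7 kJ/mol
equation 3 × 3: (3)·(-296.8) = -890.4 kJ/mol
equation 4 × 3: (3)·(-285.8) = -857.4 kJ/mol
Summing the manipulated equations, ΔHrxn = (-3)·(-608.8) + (1)·(-395.7) + (3)·(-296.8) + (3)·(-285.8) = -317.1 kJ/mol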